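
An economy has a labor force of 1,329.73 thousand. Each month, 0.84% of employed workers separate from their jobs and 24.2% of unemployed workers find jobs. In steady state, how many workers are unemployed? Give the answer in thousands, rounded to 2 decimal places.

Steady-state unemployment rate u* = s/(s+f) = 0.84/(0.84+24.2) = 0.033546.
Unemployed = u* × labor force = 0.033546 × 1,329.73 ≈ 44.61 thousand.

About 44.61 thousand are unemployed in steady state.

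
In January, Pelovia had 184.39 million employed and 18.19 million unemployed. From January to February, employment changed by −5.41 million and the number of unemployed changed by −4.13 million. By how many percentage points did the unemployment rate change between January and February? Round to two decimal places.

The unemployment rate changed by −1.70 percentage points.

January: labor force = 184.39 + 18.19 = 202.58; u = 18.19/202.58 = 8.98%.
February: labor force = 178.98 + 14.06 = 193.04; u = 14.06/193.04 = 7.28%.
Change = 7.28% − 8.98% = −1.70 pp.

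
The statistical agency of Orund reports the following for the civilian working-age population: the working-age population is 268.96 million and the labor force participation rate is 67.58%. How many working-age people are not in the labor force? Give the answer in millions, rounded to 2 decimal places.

About 87.20 million are not in the labor force.

Share not in the labor force = 1 − 0.6758 = 0.3242.
Not in labor force = 0.3242 × 268.96 ≈ 87.20 million.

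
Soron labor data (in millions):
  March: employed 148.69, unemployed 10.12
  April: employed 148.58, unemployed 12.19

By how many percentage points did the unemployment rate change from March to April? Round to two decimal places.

March: labor force = 148.69 + 10.12 = 158.81; u = 10.12/158.81 = 6.37%.
April: labor force = 148.58 + 12.19 = 160.77; u = 12.19/160.77 = 7.58%.
Change = 7.58% − 6.37% = +1.21 pp.

The unemployment rate changed by +1.21 percentage points.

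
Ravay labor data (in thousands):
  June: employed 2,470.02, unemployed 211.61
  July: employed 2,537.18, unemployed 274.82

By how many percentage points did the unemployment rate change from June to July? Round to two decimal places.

June: labor force = 2,470.02 + 211.61 = 2,681.63; u = 211.61/2,681.63 = 7.89%.
July: labor force = 2,537.18 + 274.82 = 2,812.00; u = 274.82/2,812.00 = 9.77%.
Change = 9.77% − 7.89% = +1.88 pp.

The unemployment rate changed by +1.88 percentage points.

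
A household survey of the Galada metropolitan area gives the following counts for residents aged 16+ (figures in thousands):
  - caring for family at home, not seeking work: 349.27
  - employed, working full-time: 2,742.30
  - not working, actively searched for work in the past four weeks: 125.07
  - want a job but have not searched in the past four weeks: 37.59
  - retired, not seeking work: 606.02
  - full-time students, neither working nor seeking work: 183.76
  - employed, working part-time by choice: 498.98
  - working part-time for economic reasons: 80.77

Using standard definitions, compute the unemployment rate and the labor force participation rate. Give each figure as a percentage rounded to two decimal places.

Employed = 2,742.30 + 498.98 + 80.77 = 3,322.05 thousand (anyone who worked, including part-time for economic reasons, counts as employed).
Unemployed = 125.07 thousand.
Labor force = 3,322.05 + 125.07 = 3,447.12 thousand.
Not in labor force = 349.27 + 37.59 + 606.02 + 183.76 = 1,176.64 thousand (those not working and not actively searching are outside the labor force — including those who want a job but have given up searching).
Civilian working-age population = 3,447.12 + 1,176.64 = 4,623.76 thousand.
Unemployment rate = 125.07 / 3,447.12 = 3.63%.
Labor force participation rate = 3,447.12 / 4,623.76 = 74.55%.

Unemployment rate ≈ 3.63%; labor force participation rate ≈ 74.55%.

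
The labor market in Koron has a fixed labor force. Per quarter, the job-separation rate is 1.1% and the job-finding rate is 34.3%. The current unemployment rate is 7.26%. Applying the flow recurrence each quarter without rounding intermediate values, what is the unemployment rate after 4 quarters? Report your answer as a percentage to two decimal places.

With a fixed labor force, u_{t+1} = u_t + s·(1−u_t) − f·u_t = u_t·(1−s−f) + s.
Here 1−s−f = 0.646 and s = 0.011.
u_1 = 0.072600 × 0.646 + 0.011 = 0.057900.
u_2 = 0.057900 × 0.646 + 0.011 = 0.048403.
u_3 = 0.048403 × 0.646 + 0.011 = 0.042268.
u_4 = 0.042268 × 0.646 + 0.011 = 0.038305.

Unemployment rate after four quarters ≈ 3.83%.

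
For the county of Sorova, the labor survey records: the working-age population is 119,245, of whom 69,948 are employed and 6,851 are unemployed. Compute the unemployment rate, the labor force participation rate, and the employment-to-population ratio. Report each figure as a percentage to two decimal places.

Labor force = employed + unemployed = 69,948 + 6,851 = 76,799.
Unemployment rate = 6,851 / 76,799 = 8.92%.
Labor force participation rate = 76,799 / 119,245 = 64.40%.
Employment-population ratio = 69,948 / 119,245 = 58.66%.

Unemployment rate ≈ 8.92%; labor force participation rate ≈ 64.40%; employment-population ratio ≈ 58.66%.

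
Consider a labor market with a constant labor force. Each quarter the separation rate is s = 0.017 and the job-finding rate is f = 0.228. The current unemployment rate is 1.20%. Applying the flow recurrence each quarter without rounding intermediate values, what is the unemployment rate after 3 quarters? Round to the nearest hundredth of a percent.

Unemployment rate after three quarters ≈ 4.47%.

With a fixed labor force, u_{t+1} = u_t + s·(1−u_t) − f·u_t = u_t·(1−s−f) + s.
Here 1−s−f = 0.755 and s = 0.017.
u_1 = 0.012000 × 0.755 + 0.017 = 0.026060.
u_2 = 0.026060 × 0.755 + 0.017 = 0.036675.
u_3 = 0.036675 × 0.755 + 0.017 = 0.044690.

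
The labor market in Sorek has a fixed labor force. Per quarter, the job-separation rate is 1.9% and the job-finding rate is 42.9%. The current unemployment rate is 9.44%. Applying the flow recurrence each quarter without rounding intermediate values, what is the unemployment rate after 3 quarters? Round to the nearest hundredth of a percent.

With a fixed labor force, u_{t+1} = u_t + s·(1−u_t) − f·u_t = u_t·(1−s−f) + s.
Here 1−s−f = 0.552 and s = 0.019.
u_1 = 0.094400 × 0.552 + 0.019 = 0.071109.
u_2 = 0.071109 × 0.552 + 0.019 = 0.058252.
u_3 = 0.058252 × 0.552 + 0.019 = 0.051155.

Unemployment rate after three quarters ≈ 5.12%.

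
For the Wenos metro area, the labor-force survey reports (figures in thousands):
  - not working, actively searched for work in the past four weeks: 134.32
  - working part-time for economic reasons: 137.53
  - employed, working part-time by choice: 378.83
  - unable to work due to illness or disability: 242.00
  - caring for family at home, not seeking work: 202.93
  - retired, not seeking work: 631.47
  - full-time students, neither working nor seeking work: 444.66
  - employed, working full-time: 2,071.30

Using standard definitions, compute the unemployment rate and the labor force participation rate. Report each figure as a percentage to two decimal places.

Unemployment rate ≈ 4.93%; labor force participation rate ≈ 64.15%.

Employed = 137.53 + 378.83 + 2,071.30 = 2,587.66 thousand (anyone who worked, including part-time for economic reasons, counts as employed).
Unemployed = 134.32 thousand.
Labor force = 2,587.66 + 134.32 = 2,721.98 thousand.
Not in labor force = 242.00 + 202.93 + 631.47 + 444.66 = 1,521.06 thousand (those not working and not actively searching are outside the labor force).
Civilian working-age population = 2,721.98 + 1,521.06 = 4,243.04 thousand.
Unemployment rate = 134.32 / 2,721.98 = 4.93%.
Labor force participation rate = 2,721.98 / 4,243.04 = 64.15%.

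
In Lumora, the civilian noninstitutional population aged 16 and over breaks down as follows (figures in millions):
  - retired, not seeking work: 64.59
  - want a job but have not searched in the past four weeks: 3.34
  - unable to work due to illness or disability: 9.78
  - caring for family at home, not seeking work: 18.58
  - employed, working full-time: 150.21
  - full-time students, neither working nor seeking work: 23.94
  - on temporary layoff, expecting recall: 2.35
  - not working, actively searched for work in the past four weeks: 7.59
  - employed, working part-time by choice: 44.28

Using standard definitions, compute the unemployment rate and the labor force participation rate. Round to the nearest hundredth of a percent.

Employed = 150.21 + 44.28 = 194.49 million.
Unemployed = 2.35 + 7.59 = 9.94 million (jobless and actively searching, or on temporary layoff).
Labor force = 194.49 + 9.94 = 204.43 million.
Not in labor force = 64.59 + 3.34 + 9.78 + 18.58 + 23.94 = 120.23 million (those not working and not actively searching are outside the labor force — including those who want a job but have given up searching).
Civilian working-age population = 204.43 + 120.23 = 324.66 million.
Unemployment rate = 9.94 / 204.43 = 4.86%.
Labor force participation rate = 204.43 / 324.66 = 62.97%.

Unemployment rate ≈ 4.86%; labor force participation rate ≈ 62.97%.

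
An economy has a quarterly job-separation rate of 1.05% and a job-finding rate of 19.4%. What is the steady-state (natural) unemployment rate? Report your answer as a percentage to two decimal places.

Steady-state unemployment rate ≈ 5.13%.

At steady state the flows balance: s·E = f·U, so U/(E+U) = s/(s+f).
u* = 1.05 / (1.05 + 19.4) = 1.05 / 20.45 = 5.13%.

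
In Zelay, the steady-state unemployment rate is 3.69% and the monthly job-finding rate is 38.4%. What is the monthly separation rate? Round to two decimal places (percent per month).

Separation rate ≈ 1.47% per month.

From u* = s/(s+f): s = u·f/(1−u).
s = 0.0369 × 38.4 / (1 − 0.0369) = 1.4170 / 0.9631 ≈ 1.47% per month.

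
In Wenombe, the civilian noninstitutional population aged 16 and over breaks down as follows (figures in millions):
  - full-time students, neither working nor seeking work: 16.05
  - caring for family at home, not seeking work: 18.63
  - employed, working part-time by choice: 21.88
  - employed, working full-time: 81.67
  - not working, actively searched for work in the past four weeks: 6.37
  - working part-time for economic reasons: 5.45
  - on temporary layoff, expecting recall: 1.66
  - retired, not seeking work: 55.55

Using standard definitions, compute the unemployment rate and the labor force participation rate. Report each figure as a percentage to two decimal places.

Unemployment rate ≈ 6.86%; labor force participation rate ≈ 56.47%.

Employed = 21.88 + 81.67 + 5.45 = 109.00 million (anyone who worked, including part-time for economic reasons, counts as employed).
Unemployed = 6.37 + 1.66 = 8.03 million (jobless and actively searching, or on temporary layoff).
Labor force = 109.00 + 8.03 = 117.03 million.
Not in labor force = 16.05 + 18.63 + 55.55 = 90.23 million (those not working and not actively searching are outside the labor force).
Civilian working-age population = 117.03 + 90.23 = 207.26 million.
Unemployment rate = 8.03 / 117.03 = 6.86%.
Labor force participation rate = 117.03 / 207.26 = 56.47%.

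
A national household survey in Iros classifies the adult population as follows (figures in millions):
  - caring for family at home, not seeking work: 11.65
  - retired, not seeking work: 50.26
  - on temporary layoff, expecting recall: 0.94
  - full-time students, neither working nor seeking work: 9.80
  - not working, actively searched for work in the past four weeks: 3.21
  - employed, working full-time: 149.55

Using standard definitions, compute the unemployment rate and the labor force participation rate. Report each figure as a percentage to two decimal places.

Employed = 149.55 million.
Unemployed = 0.94 + 3.21 = 4.15 million (jobless and actively searching, or on temporary layoff).
Labor force = 149.55 + 4.15 = 153.70 million.
Not in labor force = 11.65 + 50.26 + 9.80 = 71.71 million (those not working and not actively searching are outside the labor force).
Civilian working-age population = 153.70 + 71.71 = 225.41 million.
Unemployment rate = 4.15 / 153.70 = 2.70%.
Labor force participation rate = 153.70 / 225.41 = 68.19%.

Unemployment rate ≈ 2.70%; labor force participation rate ≈ 68.19%.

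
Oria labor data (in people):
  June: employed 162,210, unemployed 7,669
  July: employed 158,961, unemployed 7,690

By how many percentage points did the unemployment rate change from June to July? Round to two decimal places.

June: labor force = 162,210 + 7,669 = 169,879; u = 7,669/169,879 = 4.51%.
July: labor force = 158,961 + 7,690 = 166,651; u = 7,690/166,651 = 4.61%.
Change = 4.61% − 4.51% = +0.10 pp.

The unemployment rate changed by +0.10 percentage points.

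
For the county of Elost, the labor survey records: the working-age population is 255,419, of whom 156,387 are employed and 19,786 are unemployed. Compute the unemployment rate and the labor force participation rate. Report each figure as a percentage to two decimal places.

Labor force = employed + unemployed = 156,387 + 19,786 = 176,173.
Unemployment rate = 19,786 / 176,173 = 11.23%.
Labor force participation rate = 176,173 / 255,419 = 68.97%.

Unemployment rate ≈ 11.23%; labor force participation rate ≈ 68.97%.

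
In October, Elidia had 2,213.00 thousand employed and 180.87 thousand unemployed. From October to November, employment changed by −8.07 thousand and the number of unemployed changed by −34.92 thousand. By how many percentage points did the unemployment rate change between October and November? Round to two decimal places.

October: labor force = 2,213.00 + 180.87 = 2,393.87; u = 180.87/2,393.87 = 7.56%.
November: labor force = 2,204.93 + 145.95 = 2,350.88; u = 145.95/2,350.88 = 6.21%.
Change = 6.21% − 7.56% = −1.35 pp.

The unemployment rate changed by −1.35 percentage points.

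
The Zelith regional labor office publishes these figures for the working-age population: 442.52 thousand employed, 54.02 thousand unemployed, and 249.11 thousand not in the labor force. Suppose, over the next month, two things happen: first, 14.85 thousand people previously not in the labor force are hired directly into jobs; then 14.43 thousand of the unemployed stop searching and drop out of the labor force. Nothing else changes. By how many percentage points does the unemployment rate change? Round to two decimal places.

The unemployment rate changes by −2.91 percentage points.

Initially, labor force = 442.52 + 54.02 = 496.54 thousand, so u = 54.02/496.54 = 10.88%.
After the first change, employed and labor force both rise by 14.85; unemployed unchanged → E = 457.37, U = 54.02, labor force = 511.39 thousand.
After the second change, unemployed and labor force both fall by 14.43 → E = 457.37, U = 39.59, labor force = 496.96 thousand.
New unemployment rate = 39.59 / 496.96 = 7.97%.
Change = 7.97% − 10.88% = −2.91 percentage points.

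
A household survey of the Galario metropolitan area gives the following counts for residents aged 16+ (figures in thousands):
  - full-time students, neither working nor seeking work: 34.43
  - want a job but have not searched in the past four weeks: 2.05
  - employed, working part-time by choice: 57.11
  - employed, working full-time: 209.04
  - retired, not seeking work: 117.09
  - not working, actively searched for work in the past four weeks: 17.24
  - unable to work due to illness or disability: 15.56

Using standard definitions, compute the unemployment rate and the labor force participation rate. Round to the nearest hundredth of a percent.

Employed = 57.11 + 209.04 = 266.15 thousand.
Unemployed = 17.24 thousand.
Labor force = 266.15 + 17.24 = 283.39 thousand.
Not in labor force = 34.43 + 2.05 + 117.09 + 15.56 = 169.13 thousand (those not working and not actively searching are outside the labor force — including those who want a job but have given up searching).
Civilian working-age population = 283.39 + 169.13 = 452.52 thousand.
Unemployment rate = 17.24 / 283.39 = 6.08%.
Labor force participation rate = 283.39 / 452.52 = 62.62%.

Unemployment rate ≈ 6.08%; labor force participation rate ≈ 62.62%.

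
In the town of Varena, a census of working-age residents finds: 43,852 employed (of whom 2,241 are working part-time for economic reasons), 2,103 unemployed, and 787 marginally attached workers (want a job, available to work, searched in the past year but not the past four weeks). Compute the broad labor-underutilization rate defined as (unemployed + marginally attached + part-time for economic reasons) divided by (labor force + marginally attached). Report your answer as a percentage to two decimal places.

Labor force = 43,852 + 2,103 = 45,955.
Numerator = 2,103 + 787 + 2,241 = 5,131.
Denominator = 45,955 + 787 = 46,742.
Broad rate = 5,131 / 46,742 = 10.98%.

Broad underutilization rate ≈ 10.98%.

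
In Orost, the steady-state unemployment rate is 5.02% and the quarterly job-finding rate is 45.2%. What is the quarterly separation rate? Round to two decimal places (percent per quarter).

Separation rate ≈ 2.39% per quarter.

From u* = s/(s+f): s = u·f/(1−u).
s = 0.0502 × 45.2 / (1 − 0.0502) = 2.2690 / 0.9498 ≈ 2.39% per quarter.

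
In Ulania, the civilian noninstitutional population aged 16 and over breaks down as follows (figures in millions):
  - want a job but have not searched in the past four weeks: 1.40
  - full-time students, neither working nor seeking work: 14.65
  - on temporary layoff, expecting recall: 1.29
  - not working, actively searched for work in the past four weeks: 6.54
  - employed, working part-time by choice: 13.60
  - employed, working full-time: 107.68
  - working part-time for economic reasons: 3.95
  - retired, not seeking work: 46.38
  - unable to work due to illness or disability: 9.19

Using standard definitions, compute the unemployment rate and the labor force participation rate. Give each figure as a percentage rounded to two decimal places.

Unemployment rate ≈ 5.88%; labor force participation rate ≈ 65.01%.

Employed = 13.60 + 107.68 + 3.95 = 125.23 million (anyone who worked, including part-time for economic reasons, counts as employed).
Unemployed = 1.29 + 6.54 = 7.83 million (jobless and actively searching, or on temporary layoff).
Labor force = 125.23 + 7.83 = 133.06 million.
Not in labor force = 1.40 + 14.65 + 46.38 + 9.19 = 71.62 million (those not working and not actively searching are outside the labor force — including those who want a job but have given up searching).
Civilian working-age population = 133.06 + 71.62 = 204.68 million.
Unemployment rate = 7.83 / 133.06 = 5.88%.
Labor force participation rate = 133.06 / 204.68 = 65.01%.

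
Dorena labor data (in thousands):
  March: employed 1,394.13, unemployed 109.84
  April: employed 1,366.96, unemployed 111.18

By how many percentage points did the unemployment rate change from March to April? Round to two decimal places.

The unemployment rate changed by +0.22 percentage points.

March: labor force = 1,394.13 + 109.84 = 1,503.97; u = 109.84/1,503.97 = 7.30%.
April: labor force = 1,366.96 + 111.18 = 1,478.14; u = 111.18/1,478.14 = 7.52%.
Change = 7.52% − 7.30% = +0.22 pp.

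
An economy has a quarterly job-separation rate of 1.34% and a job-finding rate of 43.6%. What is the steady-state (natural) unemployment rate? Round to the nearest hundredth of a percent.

Steady-state unemployment rate ≈ 2.98%.

At steady state the flows balance: s·E = f·U, so U/(E+U) = s/(s+f).
u* = 1.34 / (1.34 + 43.6) = 1.34 / 44.94 = 2.98%.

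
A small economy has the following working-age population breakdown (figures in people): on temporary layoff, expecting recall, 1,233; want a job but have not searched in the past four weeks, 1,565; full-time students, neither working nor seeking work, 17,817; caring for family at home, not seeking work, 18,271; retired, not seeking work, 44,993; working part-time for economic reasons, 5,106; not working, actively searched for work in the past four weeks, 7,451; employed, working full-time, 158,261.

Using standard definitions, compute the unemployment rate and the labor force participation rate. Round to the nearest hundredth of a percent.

Employed = 5,106 + 158,261 = 163,367 (anyone who worked, including part-time for economic reasons, counts as employed).
Unemployed = 1,233 + 7,451 = 8,684 (jobless and actively searching, or on temporary layoff).
Labor force = 163,367 + 8,684 = 172,051.
Not in labor force = 1,565 + 17,817 + 18,271 + 44,993 = 82,646 (those not working and not actively searching are outside the labor force — including those who want a job but have given up searching).
Civilian working-age population = 172,051 + 82,646 = 254,697.
Unemployment rate = 8,684 / 172,051 = 5.05%.
Labor force participation rate = 172,051 / 254,697 = 67.55%.

Unemployment rate ≈ 5.05%; labor force participation rate ≈ 67.55%.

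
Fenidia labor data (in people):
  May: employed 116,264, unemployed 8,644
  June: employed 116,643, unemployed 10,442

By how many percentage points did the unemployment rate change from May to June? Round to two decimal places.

May: labor force = 116,264 + 8,644 = 124,908; u = 8,644/124,908 = 6.92%.
June: labor force = 116,643 + 10,442 = 127,085; u = 10,442/127,085 = 8.22%.
Change = 8.22% − 6.92% = +1.30 pp.

The unemployment rate changed by +1.30 percentage points.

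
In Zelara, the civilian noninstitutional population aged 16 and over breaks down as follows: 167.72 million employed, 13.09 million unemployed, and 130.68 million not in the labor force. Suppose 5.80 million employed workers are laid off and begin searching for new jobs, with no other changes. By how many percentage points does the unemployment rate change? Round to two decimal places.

Initially, labor force = 167.72 + 13.09 = 180.81 million, so u = 13.09/180.81 = 7.24%.
After the change, employed falls and unemployed rises by 5.80; labor force unchanged → E = 161.92, U = 18.89, labor force = 180.81 million.
New unemployment rate = 18.89 / 180.81 = 10.45%.
Change = 10.45% − 7.24% = +3.21 percentage points.

The unemployment rate changes by +3.21 percentage points.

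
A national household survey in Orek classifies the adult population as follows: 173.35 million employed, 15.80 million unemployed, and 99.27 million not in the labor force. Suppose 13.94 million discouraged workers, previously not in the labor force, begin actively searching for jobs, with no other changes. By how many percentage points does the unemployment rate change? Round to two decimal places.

The unemployment rate changes by +6.29 percentage points.

Initially, labor force = 173.35 + 15.80 = 189.15 million, so u = 15.80/189.15 = 8.35%.
After the change, unemployed and labor force both rise by 13.94 → E = 173.35, U = 29.74, labor force = 203.09 million.
New unemployment rate = 29.74 / 203.09 = 14.64%.
Change = 14.64% − 8.35% = +6.29 percentage points.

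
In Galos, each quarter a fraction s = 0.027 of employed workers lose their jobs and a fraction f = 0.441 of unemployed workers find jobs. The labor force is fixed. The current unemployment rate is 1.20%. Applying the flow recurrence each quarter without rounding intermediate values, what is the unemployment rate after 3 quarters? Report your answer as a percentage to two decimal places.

With a fixed labor force, u_{t+1} = u_t + s·(1−u_t) − f·u_t = u_t·(1−s−f) + s.
Here 1−s−f = 0.532 and s = 0.027.
u_1 = 0.012000 × 0.532 + 0.027 = 0.033384.
u_2 = 0.033384 × 0.532 + 0.027 = 0.044760.
u_3 = 0.044760 × 0.532 + 0.027 = 0.050812.

Unemployment rate after three quarters ≈ 5.08%.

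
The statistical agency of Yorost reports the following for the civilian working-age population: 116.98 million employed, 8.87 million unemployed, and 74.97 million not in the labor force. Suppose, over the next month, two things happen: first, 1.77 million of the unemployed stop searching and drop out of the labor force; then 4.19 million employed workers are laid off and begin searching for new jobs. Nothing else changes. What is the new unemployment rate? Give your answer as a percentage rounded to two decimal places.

New unemployment rate ≈ 9.10%.

Initially, labor force = 116.98 + 8.87 = 125.85 million, so u = 8.87/125.85 = 7.05%.
After the first change, unemployed and labor force both fall by 1.77 → E = 116.98, U = 7.10, labor force = 124.08 million.
After the second change, employed falls and unemployed rises by 4.19; labor force unchanged → E = 112.79, U = 11.29, labor force = 124.08 million.
New unemployment rate = 11.29 / 124.08 = 9.10%.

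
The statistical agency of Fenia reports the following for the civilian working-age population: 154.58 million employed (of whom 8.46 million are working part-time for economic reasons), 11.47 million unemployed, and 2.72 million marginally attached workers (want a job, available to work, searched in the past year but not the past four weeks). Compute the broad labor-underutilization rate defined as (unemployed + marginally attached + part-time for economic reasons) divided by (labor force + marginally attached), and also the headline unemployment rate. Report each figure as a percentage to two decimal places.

Broad underutilization rate ≈ 13.42%; headline unemployment rate ≈ 6.91%.

Labor force = 154.58 + 11.47 = 166.05 million.
Numerator = 11.47 + 2.72 + 8.46 = 22.65 million.
Denominator = 166.05 + 2.72 = 168.77 million.
Broad rate = 22.65 / 168.77 = 13.42%.
Headline unemployment rate = 11.47 / 166.05 = 6.91%.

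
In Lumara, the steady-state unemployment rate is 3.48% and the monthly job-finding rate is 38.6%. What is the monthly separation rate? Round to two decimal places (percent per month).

From u* = s/(s+f): s = u·f/(1−u).
s = 0.0348 × 38.6 / (1 − 0.0348) = 1.3433 / 0.9652 ≈ 1.39% per month.

Separation rate ≈ 1.39% per month.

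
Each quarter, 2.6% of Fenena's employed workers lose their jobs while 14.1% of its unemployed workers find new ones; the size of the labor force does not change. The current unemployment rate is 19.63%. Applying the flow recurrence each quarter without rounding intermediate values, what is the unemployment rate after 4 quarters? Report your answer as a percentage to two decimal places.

Unemployment rate after four quarters ≈ 17.52%.

With a fixed labor force, u_{t+1} = u_t + s·(1−u_t) − f·u_t = u_t·(1−s−f) + s.
Here 1−s−f = 0.833 and s = 0.026.
u_1 = 0.196300 × 0.833 + 0.026 = 0.189518.
u_2 = 0.189518 × 0.833 + 0.026 = 0.183868.
u_3 = 0.183868 × 0.833 + 0.026 = 0.179162.
u_4 = 0.179162 × 0.833 + 0.026 = 0.175242.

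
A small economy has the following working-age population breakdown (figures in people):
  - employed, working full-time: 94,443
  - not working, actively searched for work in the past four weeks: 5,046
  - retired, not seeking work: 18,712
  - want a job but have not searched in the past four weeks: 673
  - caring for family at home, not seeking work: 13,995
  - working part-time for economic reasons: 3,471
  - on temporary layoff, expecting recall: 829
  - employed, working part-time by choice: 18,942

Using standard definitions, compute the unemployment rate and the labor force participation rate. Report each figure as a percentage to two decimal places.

Unemployment rate ≈ 4.79%; labor force participation rate ≈ 78.62%.

Employed = 94,443 + 3,471 + 18,942 = 116,856 (anyone who worked, including part-time for economic reasons, counts as employed).
Unemployed = 5,046 + 829 = 5,875 (jobless and actively searching, or on temporary layoff).
Labor force = 116,856 + 5,875 = 122,731.
Not in labor force = 18,712 + 673 + 13,995 = 33,380 (those not working and not actively searching are outside the labor force — including those who want a job but have given up searching).
Civilian working-age population = 122,731 + 33,380 = 156,111.
Unemployment rate = 5,875 / 122,731 = 4.79%.
Labor force participation rate = 122,731 / 156,111 = 78.62%.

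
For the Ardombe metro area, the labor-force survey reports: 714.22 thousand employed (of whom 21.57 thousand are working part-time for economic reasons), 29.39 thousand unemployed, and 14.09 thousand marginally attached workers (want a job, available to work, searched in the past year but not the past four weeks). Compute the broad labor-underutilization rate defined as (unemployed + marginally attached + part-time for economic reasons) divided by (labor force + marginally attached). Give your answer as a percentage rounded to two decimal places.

Broad underutilization rate ≈ 8.59%.

Labor force = 714.22 + 29.39 = 743.61 thousand.
Numerator = 29.39 + 14.09 + 21.57 = 65.05 thousand.
Denominator = 743.61 + 14.09 = 757.70 thousand.
Broad rate = 65.05 / 757.70 = 8.59%.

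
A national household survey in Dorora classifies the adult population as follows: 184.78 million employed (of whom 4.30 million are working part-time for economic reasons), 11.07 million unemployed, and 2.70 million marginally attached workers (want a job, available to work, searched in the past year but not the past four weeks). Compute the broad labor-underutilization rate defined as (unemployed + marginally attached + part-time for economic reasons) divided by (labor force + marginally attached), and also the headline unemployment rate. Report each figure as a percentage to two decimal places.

Labor force = 184.78 + 11.07 = 195.85 million.
Numerator = 11.07 + 2.70 + 4.30 = 18.07 million.
Denominator = 195.85 + 2.70 = 198.55 million.
Broad rate = 18.07 / 198.55 = 9.10%.
Headline unemployment rate = 11.07 / 195.85 = 5.65%.

Broad underutilization rate ≈ 9.10%; headline unemployment rate ≈ 5.65%.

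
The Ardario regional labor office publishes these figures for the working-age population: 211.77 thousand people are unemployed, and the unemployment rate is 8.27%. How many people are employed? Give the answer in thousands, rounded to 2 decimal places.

About 2,348.93 thousand are employed.

Labor force = U / u = 211.77 / 0.0827 ≈ 2,560.70 thousand.
Employed = labor force − unemployed = 2,560.70 − 211.77 = 2,348.93 thousand.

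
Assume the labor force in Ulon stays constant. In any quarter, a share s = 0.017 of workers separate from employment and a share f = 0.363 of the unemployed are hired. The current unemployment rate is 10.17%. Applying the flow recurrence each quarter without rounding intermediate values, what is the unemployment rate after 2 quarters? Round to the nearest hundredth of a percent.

With a fixed labor force, u_{t+1} = u_t + s·(1−u_t) − f·u_t = u_t·(1−s−f) + s.
Here 1−s−f = 0.620 and s = 0.017.
u_1 = 0.101700 × 0.620 + 0.017 = 0.080054.
u_2 = 0.080054 × 0.620 + 0.017 = 0.066633.

Unemployment rate after two quarters ≈ 6.66%.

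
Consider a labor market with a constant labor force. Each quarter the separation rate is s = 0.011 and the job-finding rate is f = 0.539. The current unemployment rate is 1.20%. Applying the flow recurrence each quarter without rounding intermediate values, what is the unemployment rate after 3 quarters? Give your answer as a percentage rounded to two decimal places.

With a fixed labor force, u_{t+1} = u_t + s·(1−u_t) − f·u_t = u_t·(1−s−f) + s.
Here 1−s−f = 0.450 and s = 0.011.
u_1 = 0.012000 × 0.450 + 0.011 = 0.016400.
u_2 = 0.016400 × 0.450 + 0.011 = 0.018380.
u_3 = 0.018380 × 0.450 + 0.011 = 0.019271.

Unemployment rate after three quarters ≈ 1.93%.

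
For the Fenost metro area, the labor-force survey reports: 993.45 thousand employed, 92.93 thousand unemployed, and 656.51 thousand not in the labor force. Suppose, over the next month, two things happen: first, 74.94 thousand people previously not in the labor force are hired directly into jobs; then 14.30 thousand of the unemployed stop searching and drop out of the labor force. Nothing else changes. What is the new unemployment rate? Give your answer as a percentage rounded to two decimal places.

New unemployment rate ≈ 6.86%.

Initially, labor force = 993.45 + 92.93 = 1,086.38 thousand, so u = 92.93/1,086.38 = 8.55%.
After the first change, employed and labor force both rise by 74.94; unemployed unchanged → E = 1,068.39, U = 92.93, labor force = 1,161.32 thousand.
After the second change, unemployed and labor force both fall by 14.30 → E = 1,068.39, U = 78.63, labor force = 1,147.02 thousand.
New unemployment rate = 78.63 / 1,147.02 = 6.86%.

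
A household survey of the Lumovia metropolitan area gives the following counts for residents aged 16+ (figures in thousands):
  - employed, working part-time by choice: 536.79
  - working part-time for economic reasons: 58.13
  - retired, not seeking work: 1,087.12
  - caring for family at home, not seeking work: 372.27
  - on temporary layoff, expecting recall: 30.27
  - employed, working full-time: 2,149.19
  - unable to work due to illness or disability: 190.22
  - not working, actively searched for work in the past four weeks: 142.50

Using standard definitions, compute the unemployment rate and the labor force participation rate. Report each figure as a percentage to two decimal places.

Unemployment rate ≈ 5.92%; labor force participation rate ≈ 63.88%.

Employed = 536.79 + 58.13 + 2,149.19 = 2,744.11 thousand (anyone who worked, including part-time for economic reasons, counts as employed).
Unemployed = 30.27 + 142.50 = 172.77 thousand (jobless and actively searching, or on temporary layoff).
Labor force = 2,744.11 + 172.77 = 2,916.88 thousand.
Not in labor force = 1,087.12 + 372.27 + 190.22 = 1,649.61 thousand (those not working and not actively searching are outside the labor force).
Civilian working-age population = 2,916.88 + 1,649.61 = 4,566.49 thousand.
Unemployment rate = 172.77 / 2,916.88 = 5.92%.
Labor force participation rate = 2,916.88 / 4,566.49 = 63.88%.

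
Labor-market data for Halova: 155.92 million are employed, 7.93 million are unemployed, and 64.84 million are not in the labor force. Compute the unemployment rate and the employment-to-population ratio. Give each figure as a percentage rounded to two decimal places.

Labor force = employed + unemployed = 155.92 + 7.93 = 163.85 million.
Working-age population = 163.85 + 64.84 = 228.69 million.
Unemployment rate = 7.93 / 163.85 = 4.84%.
Employment-population ratio = 155.92 / 228.69 = 68.18%.

Unemployment rate ≈ 4.84%; employment-population ratio ≈ 68.18%.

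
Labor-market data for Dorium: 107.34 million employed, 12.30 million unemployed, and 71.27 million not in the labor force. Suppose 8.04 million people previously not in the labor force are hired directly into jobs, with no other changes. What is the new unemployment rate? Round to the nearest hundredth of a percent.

New unemployment rate ≈ 9.63%.

Initially, labor force = 107.34 + 12.30 = 119.64 million, so u = 12.30/119.64 = 10.28%.
After the change, employed and labor force both rise by 8.04; unemployed unchanged → E = 115.38, U = 12.30, labor force = 127.68 million.
New unemployment rate = 12.30 / 127.68 = 9.63%.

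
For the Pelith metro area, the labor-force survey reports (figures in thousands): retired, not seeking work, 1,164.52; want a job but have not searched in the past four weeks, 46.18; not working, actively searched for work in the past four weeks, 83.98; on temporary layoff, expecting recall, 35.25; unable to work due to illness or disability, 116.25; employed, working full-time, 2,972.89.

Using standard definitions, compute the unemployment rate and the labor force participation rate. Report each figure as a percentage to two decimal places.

Employed = 2,972.89 thousand.
Unemployed = 83.98 + 35.25 = 119.23 thousand (jobless and actively searching, or on temporary layoff).
Labor force = 2,972.89 + 119.23 = 3,092.12 thousand.
Not in labor force = 1,164.52 + 46.18 + 116.25 = 1,326.95 thousand (those not working and not actively searching are outside the labor force — including those who want a job but have given up searching).
Civilian working-age population = 3,092.12 + 1,326.95 = 4,419.07 thousand.
Unemployment rate = 119.23 / 3,092.12 = 3.86%.
Labor force participation rate = 3,092.12 / 4,419.07 = 69.97%.

Unemployment rate ≈ 3.86%; labor force participation rate ≈ 69.97%.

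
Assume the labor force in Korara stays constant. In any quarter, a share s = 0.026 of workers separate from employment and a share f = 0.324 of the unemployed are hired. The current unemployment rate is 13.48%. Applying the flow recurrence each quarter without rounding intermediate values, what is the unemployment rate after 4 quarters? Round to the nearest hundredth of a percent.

With a fixed labor force, u_{t+1} = u_t + s·(1−u_t) − f·u_t = u_t·(1−s−f) + s.
Here 1−s−f = 0.650 and s = 0.026.
u_1 = 0.134800 × 0.650 + 0.026 = 0.113620.
u_2 = 0.113620 × 0.650 + 0.026 = 0.099853.
u_3 = 0.099853 × 0.650 + 0.026 = 0.090904.
u_4 = 0.090904 × 0.650 + 0.026 = 0.085088.

Unemployment rate after four quarters ≈ 8.51%.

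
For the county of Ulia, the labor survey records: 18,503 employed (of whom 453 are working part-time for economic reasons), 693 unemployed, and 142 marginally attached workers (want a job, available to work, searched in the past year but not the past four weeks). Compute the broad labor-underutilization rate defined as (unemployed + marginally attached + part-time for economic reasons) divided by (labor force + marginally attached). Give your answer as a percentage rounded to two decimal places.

Broad underutilization rate ≈ 6.66%.

Labor force = 18,503 + 693 = 19,196.
Numerator = 693 + 142 + 453 = 1,288.
Denominator = 19,196 + 142 = 19,338.
Broad rate = 1,288 / 19,338 = 6.66%.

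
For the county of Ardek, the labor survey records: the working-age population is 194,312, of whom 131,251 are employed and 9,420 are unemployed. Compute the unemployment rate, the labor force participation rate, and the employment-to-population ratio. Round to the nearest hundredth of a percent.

Labor force = employed + unemployed = 131,251 + 9,420 = 140,671.
Unemployment rate = 9,420 / 140,671 = 6.70%.
Labor force participation rate = 140,671 / 194,312 = 72.39%.
Employment-population ratio = 131,251 / 194,312 = 67.55%.

Unemployment rate ≈ 6.70%; labor force participation rate ≈ 72.39%; employment-population ratio ≈ 67.55%.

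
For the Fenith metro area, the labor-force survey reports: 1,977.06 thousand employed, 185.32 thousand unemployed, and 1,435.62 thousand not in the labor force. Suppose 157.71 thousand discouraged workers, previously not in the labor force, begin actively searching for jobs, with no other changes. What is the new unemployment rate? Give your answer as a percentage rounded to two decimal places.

Initially, labor force = 1,977.06 + 185.32 = 2,162.38 thousand, so u = 185.32/2,162.38 = 8.57%.
After the change, unemployed and labor force both rise by 157.71 → E = 1,977.06, U = 343.03, labor force = 2,320.09 thousand.
New unemployment rate = 343.03 / 2,320.09 = 14.79%.

New unemployment rate ≈ 14.79%.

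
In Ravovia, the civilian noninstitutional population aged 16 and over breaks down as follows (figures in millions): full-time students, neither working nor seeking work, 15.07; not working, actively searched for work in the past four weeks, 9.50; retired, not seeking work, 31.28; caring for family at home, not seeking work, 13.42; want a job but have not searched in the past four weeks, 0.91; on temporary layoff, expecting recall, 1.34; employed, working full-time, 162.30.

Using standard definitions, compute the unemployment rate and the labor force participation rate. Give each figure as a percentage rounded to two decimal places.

Unemployment rate ≈ 6.26%; labor force participation rate ≈ 74.05%.

Employed = 162.30 million.
Unemployed = 9.50 + 1.34 = 10.84 million (jobless and actively searching, or on temporary layoff).
Labor force = 162.30 + 10.84 = 173.14 million.
Not in labor force = 15.07 + 31.28 + 13.42 + 0.91 = 60.68 million (those not working and not actively searching are outside the labor force — including those who want a job but have given up searching).
Civilian working-age population = 173.14 + 60.68 = 233.82 million.
Unemployment rate = 10.84 / 173.14 = 6.26%.
Labor force participation rate = 173.14 / 233.82 = 74.05%.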